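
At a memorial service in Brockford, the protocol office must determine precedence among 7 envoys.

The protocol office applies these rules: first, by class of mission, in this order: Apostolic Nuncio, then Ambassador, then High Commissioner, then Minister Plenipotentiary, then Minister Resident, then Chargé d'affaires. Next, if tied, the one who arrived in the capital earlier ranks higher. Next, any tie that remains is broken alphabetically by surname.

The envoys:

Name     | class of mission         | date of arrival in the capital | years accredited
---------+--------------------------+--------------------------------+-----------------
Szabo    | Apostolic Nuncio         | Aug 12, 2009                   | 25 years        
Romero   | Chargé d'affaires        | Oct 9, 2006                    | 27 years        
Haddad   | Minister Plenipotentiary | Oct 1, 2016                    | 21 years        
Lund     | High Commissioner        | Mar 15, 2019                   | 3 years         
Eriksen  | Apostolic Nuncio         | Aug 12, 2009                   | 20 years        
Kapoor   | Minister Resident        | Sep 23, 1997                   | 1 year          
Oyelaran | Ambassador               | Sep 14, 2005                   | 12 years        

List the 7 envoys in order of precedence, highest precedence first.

Eriksen, Szabo, Oyelaran, Lund, Haddad, Kapoor, Romero

By class of mission: Eriksen and Szabo (Apostolic Nuncio); then Oyelaran (Ambassador); then Lund (High Commissioner); then Haddad (Minister Plenipotentiary); then Kapoor (Minister Resident); then Romero (Chargé d'affaires).
Eriksen and Szabo both have date of arrival in the capital Aug 12, 2009, so the next rule applies.
Among Eriksen and Szabo, alphabetically by surname: Eriksen before Szabo.
Full order: Eriksen, Szabo, Oyelaran, Lund, Haddad, Kapoor, Romero.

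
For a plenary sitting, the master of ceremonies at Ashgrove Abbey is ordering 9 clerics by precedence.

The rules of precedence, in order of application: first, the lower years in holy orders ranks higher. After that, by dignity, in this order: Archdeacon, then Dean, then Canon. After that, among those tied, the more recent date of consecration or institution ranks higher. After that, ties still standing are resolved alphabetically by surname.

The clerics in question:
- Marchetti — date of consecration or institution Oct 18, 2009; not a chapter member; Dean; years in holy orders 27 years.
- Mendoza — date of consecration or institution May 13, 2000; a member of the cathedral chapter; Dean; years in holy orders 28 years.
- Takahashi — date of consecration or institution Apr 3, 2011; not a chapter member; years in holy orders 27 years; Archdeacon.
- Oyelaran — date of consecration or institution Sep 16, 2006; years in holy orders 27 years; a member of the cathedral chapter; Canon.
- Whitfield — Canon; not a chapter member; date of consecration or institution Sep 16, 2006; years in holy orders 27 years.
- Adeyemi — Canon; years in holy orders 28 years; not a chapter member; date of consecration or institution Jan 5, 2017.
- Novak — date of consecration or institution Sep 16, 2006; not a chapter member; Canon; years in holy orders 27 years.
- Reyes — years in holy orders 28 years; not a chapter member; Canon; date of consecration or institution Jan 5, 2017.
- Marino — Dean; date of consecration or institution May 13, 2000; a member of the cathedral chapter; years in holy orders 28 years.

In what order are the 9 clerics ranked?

By years in holy orders (lower first): Takahashi, Marchetti, Novak, Oyelaran and Whitfield (each 27 years); then Marino, Mendoza, Adeyemi and Reyes (each 28 years).
Among Takahashi, Marchetti, Novak, Oyelaran and Whitfield, by dignity: Takahashi (Archdeacon) before Marchetti (Dean) before Novak, Oyelaran and Whitfield (Canon).
Novak, Oyelaran and Whitfield all have date of consecration or institution Sep 16, 2006, so the next rule applies.
Among Novak, Oyelaran and Whitfield, alphabetically by surname: Novak before Oyelaran before Whitfield.
Among Marino, Mendoza, Adeyemi and Reyes, by dignity: Marino and Mendoza (Dean) before Adeyemi and Reyes (Canon).
Marino and Mendoza both have date of consecration or institution May 13, 2000, so the next rule applies.
Among Marino and Mendoza, alphabetically by surname: Marino before Mendoza.
Adeyemi and Reyes both have date of consecration or institution Jan 5, 2017, so the next rule applies.
Among Adeyemi and Reyes, alphabetically by surname: Adeyemi before Reyes.
Full order: Takahashi, Marchetti, Novak, Oyelaran, Whitfield, Marino, Mendoza, Adeyemi, Reyes.

Takahashi, Marchetti, Novak, Oyelaran, Whitfield, Marino, Mendoza, Adeyemi, Reyes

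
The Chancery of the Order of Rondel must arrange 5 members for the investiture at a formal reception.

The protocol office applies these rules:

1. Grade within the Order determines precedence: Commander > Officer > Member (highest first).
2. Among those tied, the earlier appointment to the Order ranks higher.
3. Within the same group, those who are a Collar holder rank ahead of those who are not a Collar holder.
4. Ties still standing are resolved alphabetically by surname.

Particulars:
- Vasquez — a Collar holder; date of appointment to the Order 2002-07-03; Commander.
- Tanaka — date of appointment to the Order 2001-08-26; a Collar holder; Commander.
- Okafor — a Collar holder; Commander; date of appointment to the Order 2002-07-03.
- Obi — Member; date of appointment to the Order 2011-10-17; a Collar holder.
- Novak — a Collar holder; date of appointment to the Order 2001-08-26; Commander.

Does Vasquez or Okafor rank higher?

By grade within the Order: Novak, Tanaka, Okafor and Vasquez (Commander); then Obi (Member).
Among Novak, Tanaka, Okafor and Vasquez, by date of appointment to the Order (earlier first): Novak and Tanaka (2001-08-26) before Okafor and Vasquez (2002-07-03).
Novak and Tanaka are each a Collar holder, so the next rule applies.
Among Novak and Tanaka, alphabetically by surname: Novak before Tanaka.
Okafor and Vasquez are each a Collar holder, so the next rule applies.
Among Okafor and Vasquez, alphabetically by surname: Okafor before Vasquez.
So Okafor takes precedence.

Okafor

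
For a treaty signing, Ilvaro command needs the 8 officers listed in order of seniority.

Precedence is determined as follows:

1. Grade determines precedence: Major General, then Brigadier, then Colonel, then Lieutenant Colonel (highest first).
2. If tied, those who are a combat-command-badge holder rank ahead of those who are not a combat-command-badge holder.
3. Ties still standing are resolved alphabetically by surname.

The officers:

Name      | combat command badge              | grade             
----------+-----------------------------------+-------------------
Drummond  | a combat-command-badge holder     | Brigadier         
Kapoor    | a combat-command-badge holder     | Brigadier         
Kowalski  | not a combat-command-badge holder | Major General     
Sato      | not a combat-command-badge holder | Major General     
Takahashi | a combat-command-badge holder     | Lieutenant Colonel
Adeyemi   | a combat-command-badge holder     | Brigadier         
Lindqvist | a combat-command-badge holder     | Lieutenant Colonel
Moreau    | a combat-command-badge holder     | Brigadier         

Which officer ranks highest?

By grade: Kowalski and Sato (Major General); then Adeyemi, Drummond, Kapoor and Moreau (Brigadier); then Lindqvist and Takahashi (Lieutenant Colonel).
Kowalski and Sato are each not a combat-command-badge holder, so the next rule applies.
Among Kowalski and Sato, alphabetically by surname: Kowalski before Sato.
Adeyemi, Drummond, Kapoor and Moreau are each a combat-command-badge holder, so the next rule applies.
Among Adeyemi, Drummond, Kapoor and Moreau, alphabetically by surname: Adeyemi before Drummond before Kapoor before Moreau.
Lindqvist and Takahashi are each a combat-command-badge holder, so the next rule applies.
Among Lindqvist and Takahashi, alphabetically by surname: Lindqvist before Takahashi.
Order: Kowalski, Sato, Adeyemi, Drummond, Kapoor, Moreau, Lindqvist, Takahashi.

Kowalski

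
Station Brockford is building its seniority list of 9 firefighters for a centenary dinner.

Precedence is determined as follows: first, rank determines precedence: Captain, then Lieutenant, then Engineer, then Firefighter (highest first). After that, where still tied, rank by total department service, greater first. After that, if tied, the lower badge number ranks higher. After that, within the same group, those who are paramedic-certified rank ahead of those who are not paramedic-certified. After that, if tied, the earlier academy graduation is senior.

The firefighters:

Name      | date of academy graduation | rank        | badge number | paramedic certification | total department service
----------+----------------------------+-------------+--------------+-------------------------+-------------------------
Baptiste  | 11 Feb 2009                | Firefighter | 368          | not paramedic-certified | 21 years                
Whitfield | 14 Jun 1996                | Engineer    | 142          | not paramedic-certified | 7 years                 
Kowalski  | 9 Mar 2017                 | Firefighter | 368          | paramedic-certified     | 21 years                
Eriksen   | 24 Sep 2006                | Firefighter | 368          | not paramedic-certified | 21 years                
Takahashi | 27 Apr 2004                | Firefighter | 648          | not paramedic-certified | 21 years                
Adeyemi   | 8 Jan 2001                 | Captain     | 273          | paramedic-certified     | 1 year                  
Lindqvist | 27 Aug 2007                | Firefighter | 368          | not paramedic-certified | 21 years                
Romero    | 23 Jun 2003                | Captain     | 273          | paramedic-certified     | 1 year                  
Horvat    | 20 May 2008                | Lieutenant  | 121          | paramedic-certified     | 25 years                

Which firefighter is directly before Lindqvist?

Eriksen

By rank: Adeyemi and Romero (Captain); then Horvat (Lieutenant); then Whitfield (Engineer); then Kowalski, Eriksen, Lindqvist, Baptiste and Takahashi (Firefighter).
Adeyemi and Romero both have total department service 1 year, so the next rule applies.
Adeyemi and Romero both have badge number 273, so the next rule applies.
Adeyemi and Romero are each paramedic-certified, so the next rule applies.
Among Adeyemi and Romero, by date of academy graduation (earlier first): Adeyemi (8 Jan 2001) before Romero (23 Jun 2003).
Kowalski, Eriksen, Lindqvist, Baptiste and Takahashi all have total department service 21 years, so the next rule applies.
Among Kowalski, Eriksen, Lindqvist, Baptiste and Takahashi, by badge number (lower first): Kowalski, Eriksen, Lindqvist and Baptiste (368) before Takahashi (648).
Among Kowalski, Eriksen, Lindqvist and Baptiste, paramedic-certified before not paramedic-certified: Kowalski (paramedic-certified) before Eriksen, Lindqvist and Baptiste (not paramedic-certified).
Among Eriksen, Lindqvist and Baptiste, by date of academy graduation (earlier first): Eriksen (24 Sep 2006) before Lindqvist (27 Aug 2007) before Baptiste (11 Feb 2009).
Order: Adeyemi, Romero, Horvat, Whitfield, Kowalski, Eriksen, Lindqvist, Baptiste, Takahashi.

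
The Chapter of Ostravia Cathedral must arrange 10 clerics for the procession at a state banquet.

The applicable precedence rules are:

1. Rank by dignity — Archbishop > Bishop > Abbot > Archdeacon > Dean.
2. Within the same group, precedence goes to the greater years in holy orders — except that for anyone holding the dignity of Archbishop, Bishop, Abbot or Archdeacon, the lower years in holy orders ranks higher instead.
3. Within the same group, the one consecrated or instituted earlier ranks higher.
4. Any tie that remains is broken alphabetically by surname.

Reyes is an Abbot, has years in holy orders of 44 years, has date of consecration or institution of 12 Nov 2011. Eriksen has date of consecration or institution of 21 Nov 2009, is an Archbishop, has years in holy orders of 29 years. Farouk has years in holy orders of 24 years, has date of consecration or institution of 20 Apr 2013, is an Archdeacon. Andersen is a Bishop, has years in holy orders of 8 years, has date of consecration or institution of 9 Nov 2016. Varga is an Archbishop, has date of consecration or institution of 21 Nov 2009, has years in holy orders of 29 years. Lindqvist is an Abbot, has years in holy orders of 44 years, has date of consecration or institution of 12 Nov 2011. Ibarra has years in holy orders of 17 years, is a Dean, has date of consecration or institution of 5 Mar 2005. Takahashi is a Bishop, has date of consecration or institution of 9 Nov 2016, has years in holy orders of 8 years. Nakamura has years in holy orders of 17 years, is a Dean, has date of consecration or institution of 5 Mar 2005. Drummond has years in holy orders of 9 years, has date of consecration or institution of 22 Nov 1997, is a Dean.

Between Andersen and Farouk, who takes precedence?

By dignity: Eriksen and Varga (Archbishop); then Andersen and Takahashi (Bishop); then Lindqvist and Reyes (Abbot); then Farouk (Archdeacon); then Ibarra, Nakamura and Drummond (Dean).
Eriksen and Varga both have years in holy orders 29 years, so the next rule applies.
Eriksen and Varga both have date of consecration or institution 21 Nov 2009, so the next rule applies.
Among Eriksen and Varga, alphabetically by surname: Eriksen before Varga.
Andersen and Takahashi both have years in holy orders 8 years, so the next rule applies.
Andersen and Takahashi both have date of consecration or institution 9 Nov 2016, so the next rule applies.
Among Andersen and Takahashi, alphabetically by surname: Andersen before Takahashi.
Lindqvist and Reyes both have years in holy orders 44 years, so the next rule applies.
Lindqvist and Reyes both have date of consecration or institution 12 Nov 2011, so the next rule applies.
Among Lindqvist and Reyes, alphabetically by surname: Lindqvist before Reyes.
Among Ibarra, Nakamura and Drummond, by years in holy orders (higher first): Ibarra and Nakamura (17 years) before Drummond (9 years).
Ibarra and Nakamura both have date of consecration or institution 5 Mar 2005, so the next rule applies.
Among Ibarra and Nakamura, alphabetically by surname: Ibarra before Nakamura.
So Andersen takes precedence.

Andersen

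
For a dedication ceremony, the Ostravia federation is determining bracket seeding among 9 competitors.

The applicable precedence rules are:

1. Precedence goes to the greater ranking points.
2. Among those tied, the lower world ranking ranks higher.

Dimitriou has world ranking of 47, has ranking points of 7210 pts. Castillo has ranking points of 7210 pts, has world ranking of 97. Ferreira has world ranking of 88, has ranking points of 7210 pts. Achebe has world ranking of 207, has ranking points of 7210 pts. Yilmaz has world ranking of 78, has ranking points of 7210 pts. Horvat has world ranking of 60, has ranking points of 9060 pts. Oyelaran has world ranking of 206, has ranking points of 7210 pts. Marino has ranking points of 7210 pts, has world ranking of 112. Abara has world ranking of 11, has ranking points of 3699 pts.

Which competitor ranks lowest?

By ranking points (higher first): Horvat (9060 pts); then Dimitriou, Yilmaz, Ferreira, Castillo, Marino, Oyelaran and Achebe (each 7210 pts); then Abara (3699 pts).
Among Dimitriou, Yilmaz, Ferreira, Castillo, Marino, Oyelaran and Achebe, by world ranking (lower first): Dimitriou (47) before Yilmaz (78) before Ferreira (88) before Castillo (97) before Marino (112) before Oyelaran (206) before Achebe (207).
Order: Horvat, Dimitriou, Yilmaz, Ferreira, Castillo, Marino, Oyelaran, Achebe, Abara.

Abara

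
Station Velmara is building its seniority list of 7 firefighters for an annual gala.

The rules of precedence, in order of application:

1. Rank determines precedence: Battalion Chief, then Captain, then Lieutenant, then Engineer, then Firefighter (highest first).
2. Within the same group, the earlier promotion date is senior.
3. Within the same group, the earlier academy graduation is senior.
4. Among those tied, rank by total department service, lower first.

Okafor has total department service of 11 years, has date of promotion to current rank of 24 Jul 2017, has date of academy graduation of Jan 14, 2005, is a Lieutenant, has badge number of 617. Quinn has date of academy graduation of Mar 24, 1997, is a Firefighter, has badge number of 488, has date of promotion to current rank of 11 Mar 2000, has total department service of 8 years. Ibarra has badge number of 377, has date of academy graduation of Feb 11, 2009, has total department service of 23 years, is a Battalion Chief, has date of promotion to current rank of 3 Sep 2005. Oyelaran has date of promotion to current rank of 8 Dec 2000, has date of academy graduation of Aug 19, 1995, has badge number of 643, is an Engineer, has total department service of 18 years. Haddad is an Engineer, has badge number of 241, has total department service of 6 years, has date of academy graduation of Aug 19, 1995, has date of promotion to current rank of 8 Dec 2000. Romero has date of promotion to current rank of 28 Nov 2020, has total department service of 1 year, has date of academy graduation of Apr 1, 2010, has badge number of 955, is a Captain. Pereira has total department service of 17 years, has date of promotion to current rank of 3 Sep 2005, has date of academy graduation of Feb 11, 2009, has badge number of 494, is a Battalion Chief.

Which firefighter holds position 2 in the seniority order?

Ibarra

By rank: Pereira and Ibarra (Battalion Chief); then Romero (Captain); then Okafor (Lieutenant); then Haddad and Oyelaran (Engineer); then Quinn (Firefighter).
Pereira and Ibarra both have date of promotion to current rank 3 Sep 2005, so the next rule applies.
Pereira and Ibarra both have date of academy graduation Feb 11, 2009, so the next rule applies.
Among Pereira and Ibarra, by total department service (lower first): Pereira (17 years) before Ibarra (23 years).
Haddad and Oyelaran both have date of promotion to current rank 8 Dec 2000, so the next rule applies.
Haddad and Oyelaran both have date of academy graduation Aug 19, 1995, so the next rule applies.
Among Haddad and Oyelaran, by total department service (lower first): Haddad (6 years) before Oyelaran (18 years).
Order: Pereira, Ibarra, Romero, Okafor, Haddad, Oyelaran, Quinn.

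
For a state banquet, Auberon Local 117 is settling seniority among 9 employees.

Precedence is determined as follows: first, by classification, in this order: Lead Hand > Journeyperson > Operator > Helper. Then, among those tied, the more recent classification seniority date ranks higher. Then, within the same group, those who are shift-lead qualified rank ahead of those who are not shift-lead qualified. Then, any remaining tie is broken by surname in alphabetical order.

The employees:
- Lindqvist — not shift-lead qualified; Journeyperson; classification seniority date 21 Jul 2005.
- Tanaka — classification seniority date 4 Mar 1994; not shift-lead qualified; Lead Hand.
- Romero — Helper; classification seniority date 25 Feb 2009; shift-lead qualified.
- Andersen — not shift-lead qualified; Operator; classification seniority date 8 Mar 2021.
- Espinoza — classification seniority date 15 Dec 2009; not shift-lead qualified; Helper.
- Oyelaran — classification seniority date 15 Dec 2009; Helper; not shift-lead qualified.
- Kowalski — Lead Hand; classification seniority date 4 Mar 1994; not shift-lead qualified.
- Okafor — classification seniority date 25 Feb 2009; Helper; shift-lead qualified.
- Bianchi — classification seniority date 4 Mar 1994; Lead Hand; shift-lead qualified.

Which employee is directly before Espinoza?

Andersen

By classification: Bianchi, Kowalski and Tanaka (Lead Hand); then Lindqvist (Journeyperson); then Andersen (Operator); then Espinoza, Oyelaran, Okafor and Romero (Helper).
Bianchi, Kowalski and Tanaka all have classification seniority date 4 Mar 1994, so the next rule applies.
Among Bianchi, Kowalski and Tanaka, shift-lead qualified before not shift-lead qualified: Bianchi (shift-lead qualified) before Kowalski and Tanaka (not shift-lead qualified).
Among Kowalski and Tanaka, alphabetically by surname: Kowalski before Tanaka.
Among Espinoza, Oyelaran, Okafor and Romero, by classification seniority date (later first): Espinoza and Oyelaran (15 Dec 2009) before Okafor and Romero (25 Feb 2009).
Espinoza and Oyelaran are each not shift-lead qualified, so the next rule applies.
Among Espinoza and Oyelaran, alphabetically by surname: Espinoza before Oyelaran.
Okafor and Romero are each shift-lead qualified, so the next rule applies.
Among Okafor and Romero, alphabetically by surname: Okafor before Romero.
Order: Bianchi, Kowalski, Tanaka, Lindqvist, Andersen, Espinoza, Oyelaran, Okafor, Romero.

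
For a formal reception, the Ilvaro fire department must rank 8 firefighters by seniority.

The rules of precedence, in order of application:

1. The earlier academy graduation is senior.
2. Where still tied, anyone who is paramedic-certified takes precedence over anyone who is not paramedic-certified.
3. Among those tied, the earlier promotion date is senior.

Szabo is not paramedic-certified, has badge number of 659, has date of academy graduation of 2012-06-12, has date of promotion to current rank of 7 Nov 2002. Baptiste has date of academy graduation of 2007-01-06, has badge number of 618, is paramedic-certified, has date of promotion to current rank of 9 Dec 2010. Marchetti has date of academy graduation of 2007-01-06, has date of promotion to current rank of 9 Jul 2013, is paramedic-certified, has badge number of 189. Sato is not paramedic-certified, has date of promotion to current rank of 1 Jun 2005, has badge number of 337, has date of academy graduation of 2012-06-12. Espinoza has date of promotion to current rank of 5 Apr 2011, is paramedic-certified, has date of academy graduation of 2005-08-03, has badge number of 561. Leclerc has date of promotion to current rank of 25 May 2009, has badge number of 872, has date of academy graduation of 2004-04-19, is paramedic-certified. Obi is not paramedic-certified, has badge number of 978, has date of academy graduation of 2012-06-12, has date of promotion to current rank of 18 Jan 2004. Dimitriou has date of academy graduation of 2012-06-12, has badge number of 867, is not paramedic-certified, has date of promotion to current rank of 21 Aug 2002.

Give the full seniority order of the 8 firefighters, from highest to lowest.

By date of academy graduation (earlier first): Leclerc (2004-04-19); then Espinoza (2005-08-03); then Baptiste and Marchetti (both 2007-01-06); then Dimitriou, Szabo, Obi and Sato (each 2012-06-12).
Baptiste and Marchetti are each paramedic-certified, so the next rule applies.
Among Baptiste and Marchetti, by date of promotion to current rank (earlier first): Baptiste (9 Dec 2010) before Marchetti (9 Jul 2013).
Dimitriou, Szabo, Obi and Sato are each not paramedic-certified, so the next rule applies.
Among Dimitriou, Szabo, Obi and Sato, by date of promotion to current rank (earlier first): Dimitriou (21 Aug 2002) before Szabo (7 Nov 2002) before Obi (18 Jan 2004) before Sato (1 Jun 2005).
Full order: Leclerc, Espinoza, Baptiste, Marchetti, Dimitriou, Szabo, Obi, Sato.

Leclerc, Espinoza, Baptiste, Marchetti, Dimitriou, Szabo, Obi, Sato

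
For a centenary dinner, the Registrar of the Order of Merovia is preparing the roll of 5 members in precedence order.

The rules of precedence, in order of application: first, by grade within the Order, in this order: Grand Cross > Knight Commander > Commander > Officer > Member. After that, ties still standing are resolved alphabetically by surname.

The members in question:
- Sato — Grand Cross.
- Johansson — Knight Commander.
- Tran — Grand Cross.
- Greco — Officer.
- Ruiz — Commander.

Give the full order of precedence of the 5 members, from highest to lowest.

Sato, Tran, Johansson, Ruiz, Greco

By grade within the Order: Sato and Tran (Grand Cross); then Johansson (Knight Commander); then Ruiz (Commander); then Greco (Officer).
Among Sato and Tran, alphabetically by surname: Sato before Tran.
Full order: Sato, Tran, Johansson, Ruiz, Greco.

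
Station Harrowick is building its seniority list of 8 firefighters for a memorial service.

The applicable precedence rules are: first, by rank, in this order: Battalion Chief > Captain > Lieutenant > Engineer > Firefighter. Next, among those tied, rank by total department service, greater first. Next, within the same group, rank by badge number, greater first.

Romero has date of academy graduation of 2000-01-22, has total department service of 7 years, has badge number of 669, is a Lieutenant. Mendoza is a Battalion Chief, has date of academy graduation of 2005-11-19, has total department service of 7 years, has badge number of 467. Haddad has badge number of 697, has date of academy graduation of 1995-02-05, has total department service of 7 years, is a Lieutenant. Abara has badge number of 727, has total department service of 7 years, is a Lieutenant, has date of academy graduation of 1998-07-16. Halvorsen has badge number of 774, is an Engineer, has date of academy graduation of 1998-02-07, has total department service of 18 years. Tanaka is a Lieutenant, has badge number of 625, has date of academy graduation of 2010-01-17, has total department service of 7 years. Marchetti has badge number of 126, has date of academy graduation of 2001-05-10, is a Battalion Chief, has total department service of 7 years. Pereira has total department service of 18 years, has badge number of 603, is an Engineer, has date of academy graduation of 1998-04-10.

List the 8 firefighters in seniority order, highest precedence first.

By rank: Mendoza and Marchetti (Battalion Chief); then Abara, Haddad, Romero and Tanaka (Lieutenant); then Halvorsen and Pereira (Engineer).
Mendoza and Marchetti both have total department service 7 years, so the next rule applies.
Among Mendoza and Marchetti, by badge number (higher first): Mendoza (467) before Marchetti (126).
Abara, Haddad, Romero and Tanaka all have total department service 7 years, so the next rule applies.
Among Abara, Haddad, Romero and Tanaka, by badge number (higher first): Abara (727) before Haddad (697) before Romero (669) before Tanaka (625).
Halvorsen and Pereira both have total department service 18 years, so the next rule applies.
Among Halvorsen and Pereira, by badge number (higher first): Halvorsen (774) before Pereira (603).
Full order: Mendoza, Marchetti, Abara, Haddad, Romero, Tanaka, Halvorsen, Pereira.

Mendoza, Marchetti, Abara, Haddad, Romero, Tanaka, Halvorsen, Pereira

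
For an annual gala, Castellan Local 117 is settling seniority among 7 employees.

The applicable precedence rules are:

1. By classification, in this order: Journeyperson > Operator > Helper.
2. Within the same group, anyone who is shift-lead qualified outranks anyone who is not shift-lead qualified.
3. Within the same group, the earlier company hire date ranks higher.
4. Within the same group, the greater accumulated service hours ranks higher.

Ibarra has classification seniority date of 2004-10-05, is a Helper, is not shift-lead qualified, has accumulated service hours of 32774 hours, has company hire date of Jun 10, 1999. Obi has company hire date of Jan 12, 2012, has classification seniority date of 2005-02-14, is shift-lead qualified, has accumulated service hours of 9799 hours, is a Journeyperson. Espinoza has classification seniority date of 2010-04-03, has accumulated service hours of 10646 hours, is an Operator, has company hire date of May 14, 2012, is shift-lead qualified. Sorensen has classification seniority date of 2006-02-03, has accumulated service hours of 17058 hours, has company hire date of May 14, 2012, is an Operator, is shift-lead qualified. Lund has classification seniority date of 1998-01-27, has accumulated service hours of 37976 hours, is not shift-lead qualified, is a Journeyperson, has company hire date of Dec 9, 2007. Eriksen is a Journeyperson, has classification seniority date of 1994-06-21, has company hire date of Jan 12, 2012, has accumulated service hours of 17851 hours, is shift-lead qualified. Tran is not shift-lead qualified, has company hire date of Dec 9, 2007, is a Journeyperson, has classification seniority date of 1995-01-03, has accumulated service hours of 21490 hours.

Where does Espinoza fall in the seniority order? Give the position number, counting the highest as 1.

6

By classification: Eriksen, Obi, Lund and Tran (Journeyperson); then Sorensen and Espinoza (Operator); then Ibarra (Helper).
Among Eriksen, Obi, Lund and Tran, shift-lead qualified before not shift-lead qualified: Eriksen and Obi (shift-lead qualified) before Lund and Tran (not shift-lead qualified).
Eriksen and Obi both have company hire date Jan 12, 2012, so the next rule applies.
Among Eriksen and Obi, by accumulated service hours (higher first): Eriksen (17851 hours) before Obi (9799 hours).
Lund and Tran both have company hire date Dec 9, 2007, so the next rule applies.
Among Lund and Tran, by accumulated service hours (higher first): Lund (37976 hours) before Tran (21490 hours).
Sorensen and Espinoza are each shift-lead qualified, so the next rule applies.
Sorensen and Espinoza both have company hire date May 14, 2012, so the next rule applies.
Among Sorensen and Espinoza, by accumulated service hours (higher first): Sorensen (17058 hours) before Espinoza (10646 hours).
Order: Eriksen, Obi, Lund, Tran, Sorensen, Espinoza, Ibarra. So position 6.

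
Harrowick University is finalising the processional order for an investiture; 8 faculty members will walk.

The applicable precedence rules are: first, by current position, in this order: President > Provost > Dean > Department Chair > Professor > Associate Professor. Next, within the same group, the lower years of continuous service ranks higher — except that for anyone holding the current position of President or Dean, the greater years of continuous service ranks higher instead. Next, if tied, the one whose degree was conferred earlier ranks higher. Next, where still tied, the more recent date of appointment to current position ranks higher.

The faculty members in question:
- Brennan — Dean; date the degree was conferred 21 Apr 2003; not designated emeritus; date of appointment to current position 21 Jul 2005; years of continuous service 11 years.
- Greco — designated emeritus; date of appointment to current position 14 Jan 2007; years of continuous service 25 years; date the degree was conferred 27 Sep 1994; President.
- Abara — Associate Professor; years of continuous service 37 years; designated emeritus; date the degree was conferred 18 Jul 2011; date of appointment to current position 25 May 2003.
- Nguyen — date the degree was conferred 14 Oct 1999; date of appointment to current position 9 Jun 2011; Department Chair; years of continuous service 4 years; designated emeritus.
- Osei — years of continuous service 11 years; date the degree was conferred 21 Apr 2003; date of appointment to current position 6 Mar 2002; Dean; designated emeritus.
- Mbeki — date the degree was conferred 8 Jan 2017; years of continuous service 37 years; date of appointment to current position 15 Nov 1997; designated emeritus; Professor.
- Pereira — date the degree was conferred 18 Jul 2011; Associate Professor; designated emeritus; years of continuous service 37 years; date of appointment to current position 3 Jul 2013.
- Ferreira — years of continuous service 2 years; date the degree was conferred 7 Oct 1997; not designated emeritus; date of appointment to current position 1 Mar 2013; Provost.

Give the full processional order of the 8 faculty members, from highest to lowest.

By current position: Greco (President); then Ferreira (Provost); then Brennan and Osei (Dean); then Nguyen (Department Chair); then Mbeki (Professor); then Pereira and Abara (Associate Professor).
Brennan and Osei both have years of continuous service 11 years, so the next rule applies.
Brennan and Osei both have date the degree was conferred 21 Apr 2003, so the next rule applies.
Among Brennan and Osei, by date of appointment to current position (later first): Brennan (21 Jul 2005) before Osei (6 Mar 2002).
Pereira and Abara both have years of continuous service 37 years, so the next rule applies.
Pereira and Abara both have date the degree was conferred 18 Jul 2011, so the next rule applies.
Among Pereira and Abara, by date of appointment to current position (later first): Pereira (3 Jul 2013) before Abara (25 May 2003).
Full order: Greco, Ferreira, Brennan, Osei, Nguyen, Mbeki, Pereira, Abara.

Greco, Ferreira, Brennan, Osei, Nguyen, Mbeki, Pereira, Abara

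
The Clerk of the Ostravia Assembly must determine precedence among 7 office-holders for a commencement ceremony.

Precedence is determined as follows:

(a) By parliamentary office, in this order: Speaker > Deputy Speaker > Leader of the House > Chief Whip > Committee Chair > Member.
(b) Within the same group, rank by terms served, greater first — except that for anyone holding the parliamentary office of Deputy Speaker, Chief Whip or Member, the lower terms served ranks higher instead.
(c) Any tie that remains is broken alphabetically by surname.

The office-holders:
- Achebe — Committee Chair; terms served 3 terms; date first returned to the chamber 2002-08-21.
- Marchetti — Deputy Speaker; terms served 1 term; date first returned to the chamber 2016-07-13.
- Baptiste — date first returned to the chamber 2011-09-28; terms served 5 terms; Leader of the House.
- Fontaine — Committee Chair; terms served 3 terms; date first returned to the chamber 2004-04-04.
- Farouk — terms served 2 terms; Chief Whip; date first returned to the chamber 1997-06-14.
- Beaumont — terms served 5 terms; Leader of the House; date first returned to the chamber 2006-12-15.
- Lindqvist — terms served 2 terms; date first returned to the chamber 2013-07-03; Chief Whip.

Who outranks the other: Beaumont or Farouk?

By parliamentary office: Marchetti (Deputy Speaker); then Baptiste and Beaumont (Leader of the House); then Farouk and Lindqvist (Chief Whip); then Achebe and Fontaine (Committee Chair).
Baptiste and Beaumont both have terms served 5 terms, so the next rule applies.
Among Baptiste and Beaumont, alphabetically by surname: Baptiste before Beaumont.
Farouk and Lindqvist both have terms served 2 terms, so the next rule applies.
Among Farouk and Lindqvist, alphabetically by surname: Farouk before Lindqvist.
Achebe and Fontaine both have terms served 3 terms, so the next rule applies.
Among Achebe and Fontaine, alphabetically by surname: Achebe before Fontaine.
So Beaumont takes precedence.

Beaumont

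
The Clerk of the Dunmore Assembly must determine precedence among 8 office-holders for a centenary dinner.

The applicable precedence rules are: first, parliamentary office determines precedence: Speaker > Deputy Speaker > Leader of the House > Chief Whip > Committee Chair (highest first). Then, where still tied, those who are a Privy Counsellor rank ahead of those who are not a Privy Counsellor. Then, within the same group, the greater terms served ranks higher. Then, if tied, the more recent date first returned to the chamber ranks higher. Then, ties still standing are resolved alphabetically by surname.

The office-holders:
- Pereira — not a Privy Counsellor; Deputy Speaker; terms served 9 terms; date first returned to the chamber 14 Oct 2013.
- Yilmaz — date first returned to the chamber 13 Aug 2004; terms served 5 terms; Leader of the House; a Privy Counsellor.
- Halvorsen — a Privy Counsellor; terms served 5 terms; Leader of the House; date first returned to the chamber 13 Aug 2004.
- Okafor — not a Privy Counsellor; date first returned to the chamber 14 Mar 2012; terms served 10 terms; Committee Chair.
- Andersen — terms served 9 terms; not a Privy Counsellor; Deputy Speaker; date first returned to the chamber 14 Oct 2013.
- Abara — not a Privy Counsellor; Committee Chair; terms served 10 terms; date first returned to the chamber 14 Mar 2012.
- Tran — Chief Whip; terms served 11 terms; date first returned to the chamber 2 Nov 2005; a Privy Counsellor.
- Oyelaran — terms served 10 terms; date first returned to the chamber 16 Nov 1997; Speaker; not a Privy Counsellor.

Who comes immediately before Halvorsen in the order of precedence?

Pereira

By parliamentary office: Oyelaran (Speaker); then Andersen and Pereira (Deputy Speaker); then Halvorsen and Yilmaz (Leader of the House); then Tran (Chief Whip); then Abara and Okafor (Committee Chair).
Andersen and Pereira are each not a Privy Counsellor, so the next rule applies.
Andersen and Pereira both have terms served 9 terms, so the next rule applies.
Andersen and Pereira both have date first returned to the chamber 14 Oct 2013, so the next rule applies.
Among Andersen and Pereira, alphabetically by surname: Andersen before Pereira.
Halvorsen and Yilmaz are each a Privy Counsellor, so the next rule applies.
Halvorsen and Yilmaz both have terms served 5 terms, so the next rule applies.
Halvorsen and Yilmaz both have date first returned to the chamber 13 Aug 2004, so the next rule applies.
Among Halvorsen and Yilmaz, alphabetically by surname: Halvorsen before Yilmaz.
Abara and Okafor are each not a Privy Counsellor, so the next rule applies.
Abara and Okafor both have terms served 10 terms, so the next rule applies.
Abara and Okafor both have date first returned to the chamber 14 Mar 2012, so the next rule applies.
Among Abara and Okafor, alphabetically by surname: Abara before Okafor.
Order: Oyelaran, Andersen, Pereira, Halvorsen, Yilmaz, Tran, Abara, Okafor.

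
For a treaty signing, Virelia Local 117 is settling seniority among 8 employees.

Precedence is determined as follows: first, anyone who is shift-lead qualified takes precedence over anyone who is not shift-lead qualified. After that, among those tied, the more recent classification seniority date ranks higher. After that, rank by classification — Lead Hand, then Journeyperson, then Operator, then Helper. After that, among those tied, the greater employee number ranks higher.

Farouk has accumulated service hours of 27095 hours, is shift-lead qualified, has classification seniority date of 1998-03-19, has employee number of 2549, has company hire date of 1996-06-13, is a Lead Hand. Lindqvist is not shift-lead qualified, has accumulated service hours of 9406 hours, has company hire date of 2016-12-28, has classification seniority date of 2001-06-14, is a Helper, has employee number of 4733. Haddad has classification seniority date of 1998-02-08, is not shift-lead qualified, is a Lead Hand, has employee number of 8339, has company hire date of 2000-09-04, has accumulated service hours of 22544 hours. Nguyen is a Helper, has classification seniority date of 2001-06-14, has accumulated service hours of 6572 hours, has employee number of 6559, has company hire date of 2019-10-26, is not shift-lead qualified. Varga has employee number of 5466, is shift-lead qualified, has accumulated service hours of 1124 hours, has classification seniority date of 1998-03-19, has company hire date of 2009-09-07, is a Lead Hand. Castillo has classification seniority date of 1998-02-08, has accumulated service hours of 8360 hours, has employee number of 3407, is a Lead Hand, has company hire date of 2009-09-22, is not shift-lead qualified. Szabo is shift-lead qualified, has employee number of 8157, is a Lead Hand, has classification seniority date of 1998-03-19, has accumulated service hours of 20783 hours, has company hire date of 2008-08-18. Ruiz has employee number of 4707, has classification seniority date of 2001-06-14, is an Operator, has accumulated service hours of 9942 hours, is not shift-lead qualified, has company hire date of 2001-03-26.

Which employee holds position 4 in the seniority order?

Ruiz

By the first rule: Szabo, Varga and Farouk (each shift-lead qualified); then Ruiz, Nguyen, Lindqvist, Haddad and Castillo (each not shift-lead qualified).
Szabo, Varga and Farouk all have classification seniority date 1998-03-19, so the next rule applies.
Szabo, Varga and Farouk are each Lead Hand, so the next rule applies.
Among Szabo, Varga and Farouk, by employee number (higher first): Szabo (8157) before Varga (5466) before Farouk (2549).
Among Ruiz, Nguyen, Lindqvist, Haddad and Castillo, by classification seniority date (later first): Ruiz, Nguyen and Lindqvist (2001-06-14) before Haddad and Castillo (1998-02-08).
Among Ruiz, Nguyen and Lindqvist, by classification: Ruiz (Operator) before Nguyen and Lindqvist (Helper).
Among Nguyen and Lindqvist, by employee number (higher first): Nguyen (6559) before Lindqvist (4733).
Haddad and Castillo are each Lead Hand, so the next rule applies.
Among Haddad and Castillo, by employee number (higher first): Haddad (8339) before Castillo (3407).
Order: Szabo, Varga, Farouk, Ruiz, Nguyen, Lindqvist, Haddad, Castillo.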